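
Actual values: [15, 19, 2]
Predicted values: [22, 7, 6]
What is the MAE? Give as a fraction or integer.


MAE = (1/3) * (|15-22|=7 + |19-7|=12 + |2-6|=4). Sum = 23. MAE = 23/3.

23/3


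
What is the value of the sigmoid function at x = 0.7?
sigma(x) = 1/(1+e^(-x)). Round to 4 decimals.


sigma(0.7) = 1/(1+e^(-0.7)) = 1/(1+0.496585) = 1/1.496585 = 0.6682.

0.6682


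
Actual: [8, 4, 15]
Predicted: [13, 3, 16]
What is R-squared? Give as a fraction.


Mean(y) = 9. SS_res = 27. SS_tot = 62. R^2 = 1 - 27/(62) = 35/62.

35/62


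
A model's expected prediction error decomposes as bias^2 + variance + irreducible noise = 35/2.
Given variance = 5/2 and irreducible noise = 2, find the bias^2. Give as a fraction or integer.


Total error = bias^2 + variance + irreducible noise. So bias^2 = 35/2 - 5/2 - 2 = 13.

13


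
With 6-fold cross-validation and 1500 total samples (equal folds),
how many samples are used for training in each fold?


Each validation fold has 1500/6 = 250 samples. Training set = 1500 - 250 = 1250.

1250


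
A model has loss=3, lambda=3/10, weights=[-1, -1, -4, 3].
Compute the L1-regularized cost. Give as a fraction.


L1 norm = sum(|w|) = 9. J = 3 + 3/10 * 9 = 57/10.

57/10


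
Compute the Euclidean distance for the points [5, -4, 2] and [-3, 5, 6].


d = sqrt(sum of squared differences). (5--3)^2=64, (-4-5)^2=81, (2-6)^2=16. Sum = 161.

sqrt(161)


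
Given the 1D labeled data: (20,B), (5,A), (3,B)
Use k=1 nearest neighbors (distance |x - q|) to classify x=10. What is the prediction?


Distances: |20-10|=10, |5-10|=5, |3-10|=7. 1 nearest: (5,A). Counts: {'A': 1}. Majority class: A.

A


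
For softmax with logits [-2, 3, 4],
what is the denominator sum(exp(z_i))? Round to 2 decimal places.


Denom = e^-2=0.1353 + e^3=20.0855 + e^4=54.5982. Sum = 74.8190, which rounds to 74.82.

74.82


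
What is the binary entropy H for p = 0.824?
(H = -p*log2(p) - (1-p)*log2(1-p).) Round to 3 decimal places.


H = -0.824*log2(0.824) - 0.176*log2(0.176) = 0.671.

0.671


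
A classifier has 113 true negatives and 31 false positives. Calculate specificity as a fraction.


Specificity = TN / (TN + FP) = 113 / 144 = 113/144.

113/144


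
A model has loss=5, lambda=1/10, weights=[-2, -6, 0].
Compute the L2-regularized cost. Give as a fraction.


L2 sq norm = sum(w^2) = 40. J = 5 + 1/10 * 40 = 9.

9


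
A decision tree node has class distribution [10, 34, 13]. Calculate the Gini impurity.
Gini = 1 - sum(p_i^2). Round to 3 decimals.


Total = 57. Proportions: 10/57, 34/57, 13/57. sum(p_i^2) = 0.4386. Gini = 1 - 0.4386 = 0.5614, which rounds to 0.561.

0.561


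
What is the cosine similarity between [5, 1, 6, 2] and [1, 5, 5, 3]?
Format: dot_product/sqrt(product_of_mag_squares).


dot = 46. |a|^2 = 66, |b|^2 = 60. cos = 46/sqrt(3960).

46/sqrt(3960)


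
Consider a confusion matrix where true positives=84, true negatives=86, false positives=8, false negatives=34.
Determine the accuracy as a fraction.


Accuracy = (TP + TN) / (TP + TN + FP + FN) = (84 + 86) / 212 = 85/106.

85/106


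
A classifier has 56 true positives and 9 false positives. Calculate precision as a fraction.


Precision = TP / (TP + FP) = 56 / 65 = 56/65.

56/65


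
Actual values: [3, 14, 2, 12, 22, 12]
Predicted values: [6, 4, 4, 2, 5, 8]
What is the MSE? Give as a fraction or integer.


MSE = (1/6) * ((3-6)^2=9 + (14-4)^2=100 + (2-4)^2=4 + (12-2)^2=100 + (22-5)^2=289 + (12-8)^2=16). Sum = 518. MSE = 259/3.

259/3


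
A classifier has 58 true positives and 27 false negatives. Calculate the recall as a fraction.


Recall = TP / (TP + FN) = 58 / 85 = 58/85.

58/85


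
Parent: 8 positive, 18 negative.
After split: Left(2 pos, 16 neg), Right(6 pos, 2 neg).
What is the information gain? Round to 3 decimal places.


H(parent) = 0.8905. H(left) = 0.5033, H(right) = 0.8113. Weighted = (18/26)*0.5033 + (8/26)*0.8113 = 0.5981. IG = 0.8905 - 0.5981 = 0.2924, which rounds to 0.292.

0.292


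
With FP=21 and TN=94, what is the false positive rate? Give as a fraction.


FPR = FP / (FP + TN) = 21 / 115 = 21/115.

21/115


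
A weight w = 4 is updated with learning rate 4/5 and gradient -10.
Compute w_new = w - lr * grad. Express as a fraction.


w_new = 4 - 4/5 * -10 = 4 - -8 = 12.

12


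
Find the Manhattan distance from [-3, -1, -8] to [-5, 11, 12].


d = sum of absolute differences: |-3--5|=2 + |-1-11|=12 + |-8-12|=20 = 34.

34


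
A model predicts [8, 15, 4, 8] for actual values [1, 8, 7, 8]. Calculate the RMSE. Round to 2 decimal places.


MSE = 26.7500. RMSE = sqrt(26.7500) = 5.17.

5.17


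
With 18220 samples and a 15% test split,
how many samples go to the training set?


Test set = 18220 * 15% = 2733. Training set = 18220 - 2733 = 15487.

15487


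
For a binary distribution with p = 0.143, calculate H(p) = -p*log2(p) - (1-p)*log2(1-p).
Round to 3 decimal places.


H = -0.143*log2(0.143) - 0.857*log2(0.857) = 0.592.

0.592


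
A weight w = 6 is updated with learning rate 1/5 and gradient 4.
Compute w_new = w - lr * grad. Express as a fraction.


w_new = 6 - 1/5 * 4 = 6 - 4/5 = 26/5.

26/5


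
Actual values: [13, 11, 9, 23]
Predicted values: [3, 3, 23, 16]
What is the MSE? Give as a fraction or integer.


MSE = (1/4) * ((13-3)^2=100 + (11-3)^2=64 + (9-23)^2=196 + (23-16)^2=49). Sum = 409. MSE = 409/4.

409/4


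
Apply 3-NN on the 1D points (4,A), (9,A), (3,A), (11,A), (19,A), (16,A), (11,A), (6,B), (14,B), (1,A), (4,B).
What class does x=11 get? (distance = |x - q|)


Distances: |4-11|=7, |9-11|=2, |3-11|=8, |11-11|=0, |19-11|=8, |16-11|=5, |11-11|=0, |6-11|=5, |14-11|=3, |1-11|=10, |4-11|=7. 3 nearest: (11,A), (11,A), (9,A). Counts: {'A': 3}. Majority class: A.

A


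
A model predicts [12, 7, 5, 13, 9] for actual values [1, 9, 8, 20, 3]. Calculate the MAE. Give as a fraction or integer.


MAE = (1/5) * (|1-12|=11 + |9-7|=2 + |8-5|=3 + |20-13|=7 + |3-9|=6). Sum = 29. MAE = 29/5.

29/5


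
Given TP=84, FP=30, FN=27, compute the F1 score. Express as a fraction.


Precision = 84/114 = 14/19. Recall = 84/111 = 28/37. F1 = 2*P*R/(P+R) = 56/75.

56/75


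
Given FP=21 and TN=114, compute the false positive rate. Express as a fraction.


FPR = FP / (FP + TN) = 21 / 135 = 7/45.

7/45


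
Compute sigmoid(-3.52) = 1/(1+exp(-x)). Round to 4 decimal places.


sigma(-3.52) = 1/(1+e^(3.52)) = 1/(1+33.784428) = 1/34.784428 = 0.0287.

0.0287


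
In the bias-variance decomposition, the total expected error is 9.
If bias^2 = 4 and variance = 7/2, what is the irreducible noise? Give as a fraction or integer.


Total error = bias^2 + variance + irreducible noise. So irreducible noise = 9 - 4 - 7/2 = 3/2.

3/2


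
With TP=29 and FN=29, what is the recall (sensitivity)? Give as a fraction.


Recall = TP / (TP + FN) = 29 / 58 = 1/2.

1/2


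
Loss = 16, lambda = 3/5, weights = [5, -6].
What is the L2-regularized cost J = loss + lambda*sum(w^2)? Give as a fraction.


L2 sq norm = sum(w^2) = 61. J = 16 + 3/5 * 61 = 263/5.

263/5


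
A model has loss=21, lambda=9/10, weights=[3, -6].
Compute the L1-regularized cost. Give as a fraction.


L1 norm = sum(|w|) = 9. J = 21 + 9/10 * 9 = 291/10.

291/10


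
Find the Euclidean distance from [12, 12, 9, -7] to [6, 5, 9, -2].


d = sqrt(sum of squared differences). (12-6)^2=36, (12-5)^2=49, (9-9)^2=0, (-7--2)^2=25. Sum = 110.

sqrt(110)


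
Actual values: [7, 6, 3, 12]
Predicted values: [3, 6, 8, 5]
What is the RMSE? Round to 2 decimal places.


MSE = 22.5000. RMSE = sqrt(22.5000) = 4.74.

4.74


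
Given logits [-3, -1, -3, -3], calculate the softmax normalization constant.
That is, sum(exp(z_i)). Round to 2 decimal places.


Denom = e^-3=0.0498 + e^-1=0.3679 + e^-3=0.0498 + e^-3=0.0498. Sum = 0.5173, which rounds to 0.52.

0.52


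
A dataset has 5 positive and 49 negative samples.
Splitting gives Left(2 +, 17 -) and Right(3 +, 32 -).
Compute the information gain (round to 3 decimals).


H(parent) = 0.4451. H(left) = 0.4855, H(right) = 0.4220. Weighted = (19/54)*0.4855 + (35/54)*0.4220 = 0.4443. IG = 0.4451 - 0.4443 = 0.0008, which rounds to 0.001.

0.001


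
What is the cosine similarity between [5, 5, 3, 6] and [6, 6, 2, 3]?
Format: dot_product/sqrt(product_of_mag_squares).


dot = 84. |a|^2 = 95, |b|^2 = 85. cos = 84/sqrt(8075).

84/sqrt(8075)


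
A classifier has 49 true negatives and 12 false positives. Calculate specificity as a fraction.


Specificity = TN / (TN + FP) = 49 / 61 = 49/61.

49/61


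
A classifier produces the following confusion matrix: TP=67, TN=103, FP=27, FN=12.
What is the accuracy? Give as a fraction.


Accuracy = (TP + TN) / (TP + TN + FP + FN) = (67 + 103) / 209 = 170/209.

170/209


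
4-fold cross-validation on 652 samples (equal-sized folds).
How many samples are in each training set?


Each validation fold has 652/4 = 163 samples. Training set = 652 - 163 = 489.

489


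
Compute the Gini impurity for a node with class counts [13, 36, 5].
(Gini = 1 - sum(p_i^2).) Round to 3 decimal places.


Total = 54. Proportions: 13/54, 36/54, 5/54. sum(p_i^2) = 0.5110. Gini = 1 - 0.5110 = 0.4890, which rounds to 0.489.

0.489


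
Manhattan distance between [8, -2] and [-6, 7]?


d = sum of absolute differences: |8--6|=14 + |-2-7|=9 = 23.

23


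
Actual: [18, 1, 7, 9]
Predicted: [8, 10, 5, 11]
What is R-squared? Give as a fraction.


Mean(y) = 35/4. SS_res = 189. SS_tot = 595/4. R^2 = 1 - 189/(595/4) = -23/85.

-23/85


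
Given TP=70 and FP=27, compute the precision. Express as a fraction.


Precision = TP / (TP + FP) = 70 / 97 = 70/97.

70/97


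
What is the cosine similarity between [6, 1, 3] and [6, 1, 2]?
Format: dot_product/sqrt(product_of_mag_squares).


dot = 43. |a|^2 = 46, |b|^2 = 41. cos = 43/sqrt(1886).

43/sqrt(1886)


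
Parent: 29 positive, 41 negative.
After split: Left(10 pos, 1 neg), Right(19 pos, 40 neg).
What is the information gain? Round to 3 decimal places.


H(parent) = 0.9787. H(left) = 0.4395, H(right) = 0.9066. Weighted = (11/70)*0.4395 + (59/70)*0.9066 = 0.8332. IG = 0.9787 - 0.8332 = 0.1455, which rounds to 0.146.

0.146


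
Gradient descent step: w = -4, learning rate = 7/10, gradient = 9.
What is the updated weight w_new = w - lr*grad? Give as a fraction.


w_new = -4 - 7/10 * 9 = -4 - 63/10 = -103/10.

-103/10


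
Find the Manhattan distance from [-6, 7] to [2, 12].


d = sum of absolute differences: |-6-2|=8 + |7-12|=5 = 13.

13


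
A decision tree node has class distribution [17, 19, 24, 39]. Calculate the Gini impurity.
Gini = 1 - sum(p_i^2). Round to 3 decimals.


Total = 99. Proportions: 17/99, 19/99, 24/99, 39/99. sum(p_i^2) = 0.2803. Gini = 1 - 0.2803 = 0.7197, which rounds to 0.720.

0.720


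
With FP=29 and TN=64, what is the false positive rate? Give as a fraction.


FPR = FP / (FP + TN) = 29 / 93 = 29/93.

29/93


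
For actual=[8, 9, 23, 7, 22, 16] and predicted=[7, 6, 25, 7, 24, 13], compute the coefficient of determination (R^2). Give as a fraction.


Mean(y) = 85/6. SS_res = 27. SS_tot = 1553/6. R^2 = 1 - 27/(1553/6) = 1391/1553.

1391/1553


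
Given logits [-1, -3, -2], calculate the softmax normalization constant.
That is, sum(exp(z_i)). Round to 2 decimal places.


Denom = e^-1=0.3679 + e^-3=0.0498 + e^-2=0.1353. Sum = 0.5530, which rounds to 0.55.

0.55


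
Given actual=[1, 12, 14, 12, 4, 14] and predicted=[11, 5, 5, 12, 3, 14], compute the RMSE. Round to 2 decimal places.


MSE = 38.5000. RMSE = sqrt(38.5000) = 6.20.

6.20


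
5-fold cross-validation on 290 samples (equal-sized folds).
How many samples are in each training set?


Each validation fold has 290/5 = 58 samples. Training set = 290 - 58 = 232.

232


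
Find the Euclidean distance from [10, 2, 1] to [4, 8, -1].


d = sqrt(sum of squared differences). (10-4)^2=36, (2-8)^2=36, (1--1)^2=4. Sum = 76.

sqrt(76)


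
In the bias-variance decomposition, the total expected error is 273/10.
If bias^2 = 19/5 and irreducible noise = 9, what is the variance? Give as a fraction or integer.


Total error = bias^2 + variance + irreducible noise. So variance = 273/10 - 19/5 - 9 = 29/2.

29/2


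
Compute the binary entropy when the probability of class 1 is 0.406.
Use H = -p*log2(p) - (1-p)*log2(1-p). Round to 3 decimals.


H = -0.406*log2(0.406) - 0.594*log2(0.594) = 0.974.

0.974


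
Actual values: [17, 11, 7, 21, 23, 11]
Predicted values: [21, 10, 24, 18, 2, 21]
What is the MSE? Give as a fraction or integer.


MSE = (1/6) * ((17-21)^2=16 + (11-10)^2=1 + (7-24)^2=289 + (21-18)^2=9 + (23-2)^2=441 + (11-21)^2=100). Sum = 856. MSE = 428/3.

428/3


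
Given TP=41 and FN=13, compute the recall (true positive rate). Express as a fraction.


Recall = TP / (TP + FN) = 41 / 54 = 41/54.

41/54


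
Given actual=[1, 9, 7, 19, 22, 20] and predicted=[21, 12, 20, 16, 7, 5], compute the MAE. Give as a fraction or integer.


MAE = (1/6) * (|1-21|=20 + |9-12|=3 + |7-20|=13 + |19-16|=3 + |22-7|=15 + |20-5|=15). Sum = 69. MAE = 23/2.

23/2


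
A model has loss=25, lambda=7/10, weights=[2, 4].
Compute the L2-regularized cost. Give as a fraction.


L2 sq norm = sum(w^2) = 20. J = 25 + 7/10 * 20 = 39.

39


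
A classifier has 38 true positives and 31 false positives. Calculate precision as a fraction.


Precision = TP / (TP + FP) = 38 / 69 = 38/69.

38/69


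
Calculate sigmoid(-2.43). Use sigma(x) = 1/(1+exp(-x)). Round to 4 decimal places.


sigma(-2.43) = 1/(1+e^(2.43)) = 1/(1+11.358882) = 1/12.358882 = 0.0809.

0.0809


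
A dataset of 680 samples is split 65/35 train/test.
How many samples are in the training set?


Test set = 680 * 35% = 238. Training set = 680 - 238 = 442.

442


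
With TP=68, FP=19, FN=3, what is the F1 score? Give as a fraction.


Precision = 68/87 = 68/87. Recall = 68/71 = 68/71. F1 = 2*P*R/(P+R) = 68/79.

68/79


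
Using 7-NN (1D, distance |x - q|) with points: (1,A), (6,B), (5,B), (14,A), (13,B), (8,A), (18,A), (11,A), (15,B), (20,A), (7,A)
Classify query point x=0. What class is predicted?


Distances: |1-0|=1, |6-0|=6, |5-0|=5, |14-0|=14, |13-0|=13, |8-0|=8, |18-0|=18, |11-0|=11, |15-0|=15, |20-0|=20, |7-0|=7. 7 nearest: (1,A), (5,B), (6,B), (7,A), (8,A), (11,A), (13,B). Counts: {'A': 4, 'B': 3}. Majority class: A.

A


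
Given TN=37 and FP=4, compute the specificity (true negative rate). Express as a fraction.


Specificity = TN / (TN + FP) = 37 / 41 = 37/41.

37/41


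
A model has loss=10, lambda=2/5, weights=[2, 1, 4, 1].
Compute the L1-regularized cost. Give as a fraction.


L1 norm = sum(|w|) = 8. J = 10 + 2/5 * 8 = 66/5.

66/5


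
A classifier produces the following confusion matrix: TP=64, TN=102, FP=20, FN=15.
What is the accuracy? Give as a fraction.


Accuracy = (TP + TN) / (TP + TN + FP + FN) = (64 + 102) / 201 = 166/201.

166/201


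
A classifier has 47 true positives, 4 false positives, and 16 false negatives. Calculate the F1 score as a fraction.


Precision = 47/51 = 47/51. Recall = 47/63 = 47/63. F1 = 2*P*R/(P+R) = 47/57.

47/57


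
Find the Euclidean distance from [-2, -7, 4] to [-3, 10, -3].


d = sqrt(sum of squared differences). (-2--3)^2=1, (-7-10)^2=289, (4--3)^2=49. Sum = 339.

sqrt(339)


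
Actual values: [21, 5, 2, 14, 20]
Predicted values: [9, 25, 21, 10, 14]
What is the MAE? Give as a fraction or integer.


MAE = (1/5) * (|21-9|=12 + |5-25|=20 + |2-21|=19 + |14-10|=4 + |20-14|=6). Sum = 61. MAE = 61/5.

61/5


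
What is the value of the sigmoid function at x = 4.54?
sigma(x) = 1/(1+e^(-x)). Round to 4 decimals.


sigma(4.54) = 1/(1+e^(-4.54)) = 1/(1+0.010673) = 1/1.010673 = 0.9894.

0.9894


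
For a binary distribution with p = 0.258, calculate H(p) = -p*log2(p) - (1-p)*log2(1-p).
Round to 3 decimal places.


H = -0.258*log2(0.258) - 0.742*log2(0.742) = 0.824.

0.824


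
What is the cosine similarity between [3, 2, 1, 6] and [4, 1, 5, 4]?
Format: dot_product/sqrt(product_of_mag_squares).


dot = 43. |a|^2 = 50, |b|^2 = 58. cos = 43/sqrt(2900).

43/sqrt(2900)


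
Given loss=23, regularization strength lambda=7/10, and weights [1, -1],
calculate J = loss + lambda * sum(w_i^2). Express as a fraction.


L2 sq norm = sum(w^2) = 2. J = 23 + 7/10 * 2 = 122/5.

122/5


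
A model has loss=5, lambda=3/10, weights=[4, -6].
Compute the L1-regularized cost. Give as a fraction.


L1 norm = sum(|w|) = 10. J = 5 + 3/10 * 10 = 8.

8


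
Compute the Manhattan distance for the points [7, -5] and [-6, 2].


d = sum of absolute differences: |7--6|=13 + |-5-2|=7 = 20.

20


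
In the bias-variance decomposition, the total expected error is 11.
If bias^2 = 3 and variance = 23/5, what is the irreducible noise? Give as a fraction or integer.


Total error = bias^2 + variance + irreducible noise. So irreducible noise = 11 - 3 - 23/5 = 17/5.

17/5


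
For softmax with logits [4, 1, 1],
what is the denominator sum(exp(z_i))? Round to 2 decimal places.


Denom = e^4=54.5982 + e^1=2.7183 + e^1=2.7183. Sum = 60.0348, which rounds to 60.03.

60.03


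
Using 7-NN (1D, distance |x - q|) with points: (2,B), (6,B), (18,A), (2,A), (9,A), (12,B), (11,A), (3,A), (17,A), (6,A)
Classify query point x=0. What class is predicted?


Distances: |2-0|=2, |6-0|=6, |18-0|=18, |2-0|=2, |9-0|=9, |12-0|=12, |11-0|=11, |3-0|=3, |17-0|=17, |6-0|=6. 7 nearest: (2,A), (2,B), (3,A), (6,A), (6,B), (9,A), (11,A). Counts: {'A': 5, 'B': 2}. Majority class: A.

A


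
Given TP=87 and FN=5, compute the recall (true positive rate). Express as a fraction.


Recall = TP / (TP + FN) = 87 / 92 = 87/92.

87/92


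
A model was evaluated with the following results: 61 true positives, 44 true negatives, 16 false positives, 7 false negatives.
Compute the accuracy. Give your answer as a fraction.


Accuracy = (TP + TN) / (TP + TN + FP + FN) = (61 + 44) / 128 = 105/128.

105/128


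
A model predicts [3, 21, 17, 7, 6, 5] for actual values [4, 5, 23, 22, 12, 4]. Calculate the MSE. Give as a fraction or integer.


MSE = (1/6) * ((4-3)^2=1 + (5-21)^2=256 + (23-17)^2=36 + (22-7)^2=225 + (12-6)^2=36 + (4-5)^2=1). Sum = 555. MSE = 185/2.

185/2


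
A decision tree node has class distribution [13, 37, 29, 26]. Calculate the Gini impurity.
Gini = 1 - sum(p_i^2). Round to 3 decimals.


Total = 105. Proportions: 13/105, 37/105, 29/105, 26/105. sum(p_i^2) = 0.2771. Gini = 1 - 0.2771 = 0.7229, which rounds to 0.723.

0.723


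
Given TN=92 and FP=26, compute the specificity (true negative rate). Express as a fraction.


Specificity = TN / (TN + FP) = 92 / 118 = 46/59.

46/59


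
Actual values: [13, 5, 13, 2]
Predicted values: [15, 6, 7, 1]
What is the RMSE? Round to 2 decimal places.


MSE = 10.5000. RMSE = sqrt(10.5000) = 3.24.

3.24


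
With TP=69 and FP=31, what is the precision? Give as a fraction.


Precision = TP / (TP + FP) = 69 / 100 = 69/100.

69/100


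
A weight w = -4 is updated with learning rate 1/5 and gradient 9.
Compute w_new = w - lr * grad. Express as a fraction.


w_new = -4 - 1/5 * 9 = -4 - 9/5 = -29/5.

-29/5


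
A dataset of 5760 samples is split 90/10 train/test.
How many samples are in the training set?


Test set = 5760 * 10% = 576. Training set = 5760 - 576 = 5184.

5184


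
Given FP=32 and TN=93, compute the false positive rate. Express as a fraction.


FPR = FP / (FP + TN) = 32 / 125 = 32/125.

32/125


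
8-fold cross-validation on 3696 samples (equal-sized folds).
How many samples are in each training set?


Each validation fold has 3696/8 = 462 samples. Training set = 3696 - 462 = 3234.

3234


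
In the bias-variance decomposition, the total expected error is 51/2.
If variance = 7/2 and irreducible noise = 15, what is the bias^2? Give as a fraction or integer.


Total error = bias^2 + variance + irreducible noise. So bias^2 = 51/2 - 7/2 - 15 = 7.

7


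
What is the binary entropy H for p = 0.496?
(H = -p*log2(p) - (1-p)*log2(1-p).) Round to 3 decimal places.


H = -0.496*log2(0.496) - 0.504*log2(0.504) = 1.000.

1.000


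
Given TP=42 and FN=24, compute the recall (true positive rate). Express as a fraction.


Recall = TP / (TP + FN) = 42 / 66 = 7/11.

7/11


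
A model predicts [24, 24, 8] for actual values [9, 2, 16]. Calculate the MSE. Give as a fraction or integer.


MSE = (1/3) * ((9-24)^2=225 + (2-24)^2=484 + (16-8)^2=64). Sum = 773. MSE = 773/3.

773/3


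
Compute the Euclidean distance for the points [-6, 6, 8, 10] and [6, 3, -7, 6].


d = sqrt(sum of squared differences). (-6-6)^2=144, (6-3)^2=9, (8--7)^2=225, (10-6)^2=16. Sum = 394.

sqrt(394)


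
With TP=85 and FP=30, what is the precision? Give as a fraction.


Precision = TP / (TP + FP) = 85 / 115 = 17/23.

17/23


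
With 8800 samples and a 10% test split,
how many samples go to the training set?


Test set = 8800 * 10% = 880. Training set = 8800 - 880 = 7920.

7920


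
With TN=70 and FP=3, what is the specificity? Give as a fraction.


Specificity = TN / (TN + FP) = 70 / 73 = 70/73.

70/73


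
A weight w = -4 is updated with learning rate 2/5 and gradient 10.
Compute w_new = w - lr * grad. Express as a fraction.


w_new = -4 - 2/5 * 10 = -4 - 4 = -8.

-8


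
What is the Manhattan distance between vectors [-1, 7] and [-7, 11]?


d = sum of absolute differences: |-1--7|=6 + |7-11|=4 = 10.

10


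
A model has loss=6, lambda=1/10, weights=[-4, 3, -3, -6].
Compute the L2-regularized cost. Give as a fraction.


L2 sq norm = sum(w^2) = 70. J = 6 + 1/10 * 70 = 13.

13


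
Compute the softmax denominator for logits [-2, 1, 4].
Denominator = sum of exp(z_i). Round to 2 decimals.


Denom = e^-2=0.1353 + e^1=2.7183 + e^4=54.5982. Sum = 57.4518, which rounds to 57.45.

57.45


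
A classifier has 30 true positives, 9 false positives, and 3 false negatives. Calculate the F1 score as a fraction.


Precision = 30/39 = 10/13. Recall = 30/33 = 10/11. F1 = 2*P*R/(P+R) = 5/6.

5/6


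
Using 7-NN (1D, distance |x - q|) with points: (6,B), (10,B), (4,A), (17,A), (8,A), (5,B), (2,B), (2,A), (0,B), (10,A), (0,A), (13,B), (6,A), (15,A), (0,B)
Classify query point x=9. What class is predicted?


Distances: |6-9|=3, |10-9|=1, |4-9|=5, |17-9|=8, |8-9|=1, |5-9|=4, |2-9|=7, |2-9|=7, |0-9|=9, |10-9|=1, |0-9|=9, |13-9|=4, |6-9|=3, |15-9|=6, |0-9|=9. 7 nearest: (8,A), (10,A), (10,B), (6,A), (6,B), (5,B), (13,B). Counts: {'A': 3, 'B': 4}. Majority class: B.

B


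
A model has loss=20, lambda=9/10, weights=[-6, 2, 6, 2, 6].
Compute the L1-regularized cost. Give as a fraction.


L1 norm = sum(|w|) = 22. J = 20 + 9/10 * 22 = 199/5.

199/5


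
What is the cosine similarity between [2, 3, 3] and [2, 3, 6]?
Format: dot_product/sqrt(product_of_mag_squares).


dot = 31. |a|^2 = 22, |b|^2 = 49. cos = 31/sqrt(1078).

31/sqrt(1078)


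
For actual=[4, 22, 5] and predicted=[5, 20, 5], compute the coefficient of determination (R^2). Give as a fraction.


Mean(y) = 31/3. SS_res = 5. SS_tot = 614/3. R^2 = 1 - 5/(614/3) = 599/614.

599/614


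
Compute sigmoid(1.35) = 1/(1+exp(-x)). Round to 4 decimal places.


sigma(1.35) = 1/(1+e^(-1.35)) = 1/(1+0.259240) = 1/1.259240 = 0.7941.

0.7941


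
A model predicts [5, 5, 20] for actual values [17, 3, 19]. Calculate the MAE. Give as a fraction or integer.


MAE = (1/3) * (|17-5|=12 + |3-5|=2 + |19-20|=1). Sum = 15. MAE = 5.

5


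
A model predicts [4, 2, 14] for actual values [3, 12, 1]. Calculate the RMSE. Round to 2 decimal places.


MSE = 90.0000. RMSE = sqrt(90.0000) = 9.49.

9.49


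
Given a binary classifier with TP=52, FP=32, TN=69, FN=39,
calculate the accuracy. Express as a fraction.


Accuracy = (TP + TN) / (TP + TN + FP + FN) = (52 + 69) / 192 = 121/192.

121/192


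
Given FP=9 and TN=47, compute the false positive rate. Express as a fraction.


FPR = FP / (FP + TN) = 9 / 56 = 9/56.

9/56


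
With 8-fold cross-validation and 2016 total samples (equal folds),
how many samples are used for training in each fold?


Each validation fold has 2016/8 = 252 samples. Training set = 2016 - 252 = 1764.

1764


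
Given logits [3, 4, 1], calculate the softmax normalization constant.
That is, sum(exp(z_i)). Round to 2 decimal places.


Denom = e^3=20.0855 + e^4=54.5982 + e^1=2.7183. Sum = 77.4020, which rounds to 77.40.

77.40


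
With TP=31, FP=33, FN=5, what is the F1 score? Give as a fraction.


Precision = 31/64 = 31/64. Recall = 31/36 = 31/36. F1 = 2*P*R/(P+R) = 31/50.

31/50


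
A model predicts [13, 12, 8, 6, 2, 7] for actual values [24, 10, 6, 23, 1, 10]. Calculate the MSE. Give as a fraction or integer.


MSE = (1/6) * ((24-13)^2=121 + (10-12)^2=4 + (6-8)^2=4 + (23-6)^2=289 + (1-2)^2=1 + (10-7)^2=9). Sum = 428. MSE = 214/3.

214/3


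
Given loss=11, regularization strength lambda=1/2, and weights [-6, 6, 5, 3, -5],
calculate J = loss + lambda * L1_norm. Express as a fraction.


L1 norm = sum(|w|) = 25. J = 11 + 1/2 * 25 = 47/2.

47/2


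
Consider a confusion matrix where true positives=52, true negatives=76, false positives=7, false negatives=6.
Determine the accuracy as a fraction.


Accuracy = (TP + TN) / (TP + TN + FP + FN) = (52 + 76) / 141 = 128/141.

128/141


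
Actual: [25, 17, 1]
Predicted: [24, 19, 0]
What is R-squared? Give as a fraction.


Mean(y) = 43/3. SS_res = 6. SS_tot = 896/3. R^2 = 1 - 6/(896/3) = 439/448.

439/448


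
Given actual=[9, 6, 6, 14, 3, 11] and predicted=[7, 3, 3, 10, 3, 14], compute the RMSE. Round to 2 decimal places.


MSE = 7.8333. RMSE = sqrt(7.8333) = 2.80.

2.80


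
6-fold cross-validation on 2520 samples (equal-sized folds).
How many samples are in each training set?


Each validation fold has 2520/6 = 420 samples. Training set = 2520 - 420 = 2100.

2100


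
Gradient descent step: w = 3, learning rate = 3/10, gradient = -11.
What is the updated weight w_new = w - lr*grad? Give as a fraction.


w_new = 3 - 3/10 * -11 = 3 - -33/10 = 63/10.

63/10


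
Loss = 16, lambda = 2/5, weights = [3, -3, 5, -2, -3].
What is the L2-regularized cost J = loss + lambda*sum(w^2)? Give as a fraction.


L2 sq norm = sum(w^2) = 56. J = 16 + 2/5 * 56 = 192/5.

192/5


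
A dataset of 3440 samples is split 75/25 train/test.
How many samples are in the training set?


Test set = 3440 * 25% = 860. Training set = 3440 - 860 = 2580.

2580


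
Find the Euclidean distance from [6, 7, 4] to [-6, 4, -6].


d = sqrt(sum of squared differences). (6--6)^2=144, (7-4)^2=9, (4--6)^2=100. Sum = 253.

sqrt(253)


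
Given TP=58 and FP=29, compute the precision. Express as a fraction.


Precision = TP / (TP + FP) = 58 / 87 = 2/3.

2/3


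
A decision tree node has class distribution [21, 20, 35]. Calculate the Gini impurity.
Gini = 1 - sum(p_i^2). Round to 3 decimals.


Total = 76. Proportions: 21/76, 20/76, 35/76. sum(p_i^2) = 0.3577. Gini = 1 - 0.3577 = 0.6423, which rounds to 0.642.

0.642


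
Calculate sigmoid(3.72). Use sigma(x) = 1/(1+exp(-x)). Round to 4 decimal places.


sigma(3.72) = 1/(1+e^(-3.72)) = 1/(1+0.024234) = 1/1.024234 = 0.9763.

0.9763


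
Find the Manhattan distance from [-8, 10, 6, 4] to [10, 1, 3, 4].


d = sum of absolute differences: |-8-10|=18 + |10-1|=9 + |6-3|=3 + |4-4|=0 = 30.

30


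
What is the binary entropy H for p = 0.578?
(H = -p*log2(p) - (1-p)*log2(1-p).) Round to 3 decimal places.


H = -0.578*log2(0.578) - 0.422*log2(0.422) = 0.982.

0.982


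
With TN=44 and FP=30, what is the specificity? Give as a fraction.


Specificity = TN / (TN + FP) = 44 / 74 = 22/37.

22/37


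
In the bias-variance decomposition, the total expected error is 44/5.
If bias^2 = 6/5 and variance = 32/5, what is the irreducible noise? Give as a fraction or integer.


Total error = bias^2 + variance + irreducible noise. So irreducible noise = 44/5 - 6/5 - 32/5 = 6/5.

6/5


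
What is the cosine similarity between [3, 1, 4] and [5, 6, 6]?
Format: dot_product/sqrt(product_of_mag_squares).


dot = 45. |a|^2 = 26, |b|^2 = 97. cos = 45/sqrt(2522).

45/sqrt(2522)


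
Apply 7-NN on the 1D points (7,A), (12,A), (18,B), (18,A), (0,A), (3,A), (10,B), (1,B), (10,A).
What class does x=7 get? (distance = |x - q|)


Distances: |7-7|=0, |12-7|=5, |18-7|=11, |18-7|=11, |0-7|=7, |3-7|=4, |10-7|=3, |1-7|=6, |10-7|=3. 7 nearest: (7,A), (10,A), (10,B), (3,A), (12,A), (1,B), (0,A). Counts: {'A': 5, 'B': 2}. Majority class: A.

A


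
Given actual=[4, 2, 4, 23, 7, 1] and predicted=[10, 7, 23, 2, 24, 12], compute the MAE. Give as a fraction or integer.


MAE = (1/6) * (|4-10|=6 + |2-7|=5 + |4-23|=19 + |23-2|=21 + |7-24|=17 + |1-12|=11). Sum = 79. MAE = 79/6.

79/6


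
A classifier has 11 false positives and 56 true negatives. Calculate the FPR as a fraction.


FPR = FP / (FP + TN) = 11 / 67 = 11/67.

11/67


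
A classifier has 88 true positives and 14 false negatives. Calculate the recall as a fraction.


Recall = TP / (TP + FN) = 88 / 102 = 44/51.

44/51


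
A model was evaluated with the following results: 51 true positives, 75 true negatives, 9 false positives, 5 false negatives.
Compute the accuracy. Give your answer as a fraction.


Accuracy = (TP + TN) / (TP + TN + FP + FN) = (51 + 75) / 140 = 9/10.

9/10


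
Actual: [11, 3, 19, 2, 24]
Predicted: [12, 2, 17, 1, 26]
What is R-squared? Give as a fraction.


Mean(y) = 59/5. SS_res = 11. SS_tot = 1874/5. R^2 = 1 - 11/(1874/5) = 1819/1874.

1819/1874


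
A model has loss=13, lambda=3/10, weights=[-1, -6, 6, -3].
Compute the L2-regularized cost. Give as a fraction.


L2 sq norm = sum(w^2) = 82. J = 13 + 3/10 * 82 = 188/5.

188/5


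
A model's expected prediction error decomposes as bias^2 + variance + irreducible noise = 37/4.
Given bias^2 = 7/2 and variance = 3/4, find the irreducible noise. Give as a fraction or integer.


Total error = bias^2 + variance + irreducible noise. So irreducible noise = 37/4 - 7/2 - 3/4 = 5.

5


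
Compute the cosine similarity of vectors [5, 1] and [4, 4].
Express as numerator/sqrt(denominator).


dot = 24. |a|^2 = 26, |b|^2 = 32. cos = 24/sqrt(832).

24/sqrt(832)


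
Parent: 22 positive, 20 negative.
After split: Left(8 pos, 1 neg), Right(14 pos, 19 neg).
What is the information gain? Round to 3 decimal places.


H(parent) = 0.9984. H(left) = 0.5033, H(right) = 0.9834. Weighted = (9/42)*0.5033 + (33/42)*0.9834 = 0.8805. IG = 0.9984 - 0.8805 = 0.1179, which rounds to 0.118.

0.118


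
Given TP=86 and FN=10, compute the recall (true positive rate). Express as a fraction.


Recall = TP / (TP + FN) = 86 / 96 = 43/48.

43/48


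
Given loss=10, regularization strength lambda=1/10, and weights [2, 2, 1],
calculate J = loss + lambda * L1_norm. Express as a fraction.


L1 norm = sum(|w|) = 5. J = 10 + 1/10 * 5 = 21/2.

21/2


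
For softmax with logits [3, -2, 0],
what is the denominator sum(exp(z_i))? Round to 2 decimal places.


Denom = e^3=20.0855 + e^-2=0.1353 + e^0=1.0000. Sum = 21.2208, which rounds to 21.22.

21.22


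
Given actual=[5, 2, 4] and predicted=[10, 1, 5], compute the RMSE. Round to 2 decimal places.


MSE = 9.0000. RMSE = sqrt(9.0000) = 3.00.

3.00


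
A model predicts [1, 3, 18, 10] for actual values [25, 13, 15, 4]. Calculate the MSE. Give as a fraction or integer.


MSE = (1/4) * ((25-1)^2=576 + (13-3)^2=100 + (15-18)^2=9 + (4-10)^2=36). Sum = 721. MSE = 721/4.

721/4


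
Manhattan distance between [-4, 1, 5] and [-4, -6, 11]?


d = sum of absolute differences: |-4--4|=0 + |1--6|=7 + |5-11|=6 = 13.

13


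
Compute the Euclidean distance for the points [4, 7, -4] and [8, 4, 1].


d = sqrt(sum of squared differences). (4-8)^2=16, (7-4)^2=9, (-4-1)^2=25. Sum = 50.

sqrt(50)


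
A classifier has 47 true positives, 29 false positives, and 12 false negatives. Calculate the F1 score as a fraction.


Precision = 47/76 = 47/76. Recall = 47/59 = 47/59. F1 = 2*P*R/(P+R) = 94/135.

94/135


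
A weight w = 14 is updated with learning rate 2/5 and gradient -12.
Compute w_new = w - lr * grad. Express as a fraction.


w_new = 14 - 2/5 * -12 = 14 - -24/5 = 94/5.

94/5


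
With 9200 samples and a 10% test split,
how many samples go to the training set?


Test set = 9200 * 10% = 920. Training set = 9200 - 920 = 8280.

8280


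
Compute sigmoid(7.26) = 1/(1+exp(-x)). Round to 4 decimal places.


sigma(7.26) = 1/(1+e^(-7.26)) = 1/(1+0.000703) = 1/1.000703 = 0.9993.

0.9993


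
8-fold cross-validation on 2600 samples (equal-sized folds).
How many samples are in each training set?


Each validation fold has 2600/8 = 325 samples. Training set = 2600 - 325 = 2275.

2275


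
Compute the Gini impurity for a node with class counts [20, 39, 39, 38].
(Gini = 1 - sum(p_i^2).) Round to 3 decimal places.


Total = 136. Proportions: 20/136, 39/136, 39/136, 38/136. sum(p_i^2) = 0.2642. Gini = 1 - 0.2642 = 0.7358, which rounds to 0.736.

0.736


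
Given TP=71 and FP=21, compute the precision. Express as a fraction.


Precision = TP / (TP + FP) = 71 / 92 = 71/92.

71/92


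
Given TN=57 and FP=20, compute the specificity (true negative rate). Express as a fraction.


Specificity = TN / (TN + FP) = 57 / 77 = 57/77.

57/77


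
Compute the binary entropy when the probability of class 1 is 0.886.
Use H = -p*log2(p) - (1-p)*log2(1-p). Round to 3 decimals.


H = -0.886*log2(0.886) - 0.114*log2(0.114) = 0.512.

0.512


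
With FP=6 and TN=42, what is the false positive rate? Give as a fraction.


FPR = FP / (FP + TN) = 6 / 48 = 1/8.

1/8


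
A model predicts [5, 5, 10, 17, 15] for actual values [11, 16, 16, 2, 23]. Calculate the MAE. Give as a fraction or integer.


MAE = (1/5) * (|11-5|=6 + |16-5|=11 + |16-10|=6 + |2-17|=15 + |23-15|=8). Sum = 46. MAE = 46/5.

46/5


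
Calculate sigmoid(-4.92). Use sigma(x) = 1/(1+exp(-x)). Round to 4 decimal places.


sigma(-4.92) = 1/(1+e^(4.92)) = 1/(1+137.002613) = 1/138.002613 = 0.0072.

0.0072


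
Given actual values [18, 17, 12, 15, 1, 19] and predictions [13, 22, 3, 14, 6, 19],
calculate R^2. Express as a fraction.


Mean(y) = 41/3. SS_res = 157. SS_tot = 670/3. R^2 = 1 - 157/(670/3) = 199/670.

199/670


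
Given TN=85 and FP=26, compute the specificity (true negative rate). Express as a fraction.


Specificity = TN / (TN + FP) = 85 / 111 = 85/111.

85/111


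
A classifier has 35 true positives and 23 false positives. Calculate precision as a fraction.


Precision = TP / (TP + FP) = 35 / 58 = 35/58.

35/58


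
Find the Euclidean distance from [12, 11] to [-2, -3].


d = sqrt(sum of squared differences). (12--2)^2=196, (11--3)^2=196. Sum = 392.

sqrt(392)


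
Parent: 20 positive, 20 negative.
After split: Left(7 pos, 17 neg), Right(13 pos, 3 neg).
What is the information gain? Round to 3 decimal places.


H(parent) = 1.0000. H(left) = 0.8709, H(right) = 0.6962. Weighted = (24/40)*0.8709 + (16/40)*0.6962 = 0.8010. IG = 1.0000 - 0.8010 = 0.1990, which rounds to 0.199.

0.199


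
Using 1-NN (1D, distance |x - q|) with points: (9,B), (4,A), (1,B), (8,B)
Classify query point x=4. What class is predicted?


Distances: |9-4|=5, |4-4|=0, |1-4|=3, |8-4|=4. 1 nearest: (4,A). Counts: {'A': 1}. Majority class: A.

A


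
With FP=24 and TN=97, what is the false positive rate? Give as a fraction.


FPR = FP / (FP + TN) = 24 / 121 = 24/121.

24/121


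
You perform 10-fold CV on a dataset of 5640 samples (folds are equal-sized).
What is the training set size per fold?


Each validation fold has 5640/10 = 564 samples. Training set = 5640 - 564 = 5076.

5076


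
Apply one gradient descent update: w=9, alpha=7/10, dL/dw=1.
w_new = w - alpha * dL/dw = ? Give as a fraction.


w_new = 9 - 7/10 * 1 = 9 - 7/10 = 83/10.

83/10


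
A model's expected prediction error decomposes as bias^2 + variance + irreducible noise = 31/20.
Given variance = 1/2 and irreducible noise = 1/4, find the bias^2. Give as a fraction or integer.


Total error = bias^2 + variance + irreducible noise. So bias^2 = 31/20 - 1/2 - 1/4 = 4/5.

4/5


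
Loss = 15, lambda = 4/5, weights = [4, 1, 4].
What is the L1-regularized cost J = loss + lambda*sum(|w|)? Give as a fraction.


L1 norm = sum(|w|) = 9. J = 15 + 4/5 * 9 = 111/5.

111/5


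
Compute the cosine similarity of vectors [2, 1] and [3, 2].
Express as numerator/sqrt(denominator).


dot = 8. |a|^2 = 5, |b|^2 = 13. cos = 8/sqrt(65).

8/sqrt(65)


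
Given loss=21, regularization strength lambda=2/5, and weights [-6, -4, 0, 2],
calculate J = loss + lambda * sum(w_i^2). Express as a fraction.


L2 sq norm = sum(w^2) = 56. J = 21 + 2/5 * 56 = 217/5.

217/5


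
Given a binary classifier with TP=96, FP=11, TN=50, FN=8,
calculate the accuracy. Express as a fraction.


Accuracy = (TP + TN) / (TP + TN + FP + FN) = (96 + 50) / 165 = 146/165.

146/165


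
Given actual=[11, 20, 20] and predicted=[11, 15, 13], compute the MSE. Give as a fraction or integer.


MSE = (1/3) * ((11-11)^2=0 + (20-15)^2=25 + (20-13)^2=49). Sum = 74. MSE = 74/3.

74/3


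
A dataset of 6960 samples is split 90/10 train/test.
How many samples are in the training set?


Test set = 6960 * 10% = 696. Training set = 6960 - 696 = 6264.

6264


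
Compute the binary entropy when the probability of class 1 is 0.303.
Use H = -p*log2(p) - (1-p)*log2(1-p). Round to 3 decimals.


H = -0.303*log2(0.303) - 0.697*log2(0.697) = 0.885.

0.885


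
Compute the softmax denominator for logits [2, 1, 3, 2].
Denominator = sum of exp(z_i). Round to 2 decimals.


Denom = e^2=7.3891 + e^1=2.7183 + e^3=20.0855 + e^2=7.3891. Sum = 37.5820, which rounds to 37.58.

37.58


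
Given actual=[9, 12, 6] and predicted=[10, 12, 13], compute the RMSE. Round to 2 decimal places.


MSE = 16.6667. RMSE = sqrt(16.6667) = 4.08.

4.08


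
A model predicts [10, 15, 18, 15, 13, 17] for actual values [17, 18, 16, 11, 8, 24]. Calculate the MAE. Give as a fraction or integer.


MAE = (1/6) * (|17-10|=7 + |18-15|=3 + |16-18|=2 + |11-15|=4 + |8-13|=5 + |24-17|=7). Sum = 28. MAE = 14/3.

14/3


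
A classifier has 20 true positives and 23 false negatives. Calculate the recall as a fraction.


Recall = TP / (TP + FN) = 20 / 43 = 20/43.

20/43


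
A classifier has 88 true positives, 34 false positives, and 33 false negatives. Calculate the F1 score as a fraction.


Precision = 88/122 = 44/61. Recall = 88/121 = 8/11. F1 = 2*P*R/(P+R) = 176/243.

176/243


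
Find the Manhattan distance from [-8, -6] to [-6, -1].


d = sum of absolute differences: |-8--6|=2 + |-6--1|=5 = 7.

7


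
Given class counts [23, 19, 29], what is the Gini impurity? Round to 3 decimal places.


Total = 71. Proportions: 23/71, 19/71, 29/71. sum(p_i^2) = 0.3434. Gini = 1 - 0.3434 = 0.6566, which rounds to 0.657.

0.657


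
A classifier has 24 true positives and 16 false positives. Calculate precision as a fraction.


Precision = TP / (TP + FP) = 24 / 40 = 3/5.

3/5


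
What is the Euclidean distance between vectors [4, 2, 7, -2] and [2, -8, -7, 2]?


d = sqrt(sum of squared differences). (4-2)^2=4, (2--8)^2=100, (7--7)^2=196, (-2-2)^2=16. Sum = 316.

sqrt(316)


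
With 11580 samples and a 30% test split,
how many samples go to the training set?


Test set = 11580 * 30% = 3474. Training set = 11580 - 3474 = 8106.

8106


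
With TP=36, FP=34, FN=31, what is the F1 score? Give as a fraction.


Precision = 36/70 = 18/35. Recall = 36/67 = 36/67. F1 = 2*P*R/(P+R) = 72/137.

72/137
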